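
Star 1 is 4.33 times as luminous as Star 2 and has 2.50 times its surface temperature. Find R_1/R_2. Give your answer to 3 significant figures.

0.333

L ∝ R²T⁴ gives R ∝ √L / T², so
R_1/R_2 = √(4.33) / (2.50)² = 2.081 / 6.250 = 0.3329.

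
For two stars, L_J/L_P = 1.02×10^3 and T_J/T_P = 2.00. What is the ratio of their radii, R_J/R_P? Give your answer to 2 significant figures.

8.0

L ∝ R²T⁴ gives R ∝ √L / T², so
R_J/R_P = √(1.02×10^3) / (2.00)² = 31.94 / 4.000 = 7.984.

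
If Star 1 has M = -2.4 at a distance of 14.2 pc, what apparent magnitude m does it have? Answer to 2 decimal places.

m = M + 5 log₁₀(d/10 pc) = -2.4 + 5 log₁₀(14.2/10)
  = -2.4 + 5 × 0.152 = -2.4 + 0.76 = -1.64.

-1.64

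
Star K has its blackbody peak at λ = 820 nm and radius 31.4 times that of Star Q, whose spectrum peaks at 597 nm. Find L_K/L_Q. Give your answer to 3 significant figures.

277

Wien's law gives T ∝ 1/λ_max, so T_K/T_Q = λ_Q/λ_K = 597/820 = 0.7280.
Then L ∝ R²T⁴ gives L_K/L_Q = (31.4)² × (0.7280)⁴ = 986.0 × 0.2810 = 277.0.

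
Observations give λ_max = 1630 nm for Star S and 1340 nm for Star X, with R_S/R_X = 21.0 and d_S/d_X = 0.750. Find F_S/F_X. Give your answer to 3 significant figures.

Wien's law: T_S/T_X = λ_X/λ_S = 1340/1630 = 0.8221.
L_S/L_X = (R_S/R_X)²(T_S/T_X)⁴ = (21.0)²(0.8221)⁴ = 201.4.
F_S/F_X = (L_S/L_X)/(d_S/d_X)² = 201.4/(0.750)² = 358.1.

358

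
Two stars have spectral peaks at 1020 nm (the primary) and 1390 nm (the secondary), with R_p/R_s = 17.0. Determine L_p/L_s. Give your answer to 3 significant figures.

997

Wien's law gives T ∝ 1/λ_max, so T_p/T_s = λ_s/λ_p = 1390/1020 = 1.363.
Then L ∝ R²T⁴ gives L_p/L_s = (17.0)² × (1.363)⁴ = 289.0 × 3.449 = 996.7.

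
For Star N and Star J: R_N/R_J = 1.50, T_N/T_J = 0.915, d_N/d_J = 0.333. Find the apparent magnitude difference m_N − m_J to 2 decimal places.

L_N/L_J = (1.50)²(0.915)⁴ = 1.577.
F_N/F_J = (L_N/L_J)/(d_N/d_J)² = 1.577/0.1109 = 14.22.
m_N − m_J = −2.5 log₁₀(14.22) = -2.88.

-2.88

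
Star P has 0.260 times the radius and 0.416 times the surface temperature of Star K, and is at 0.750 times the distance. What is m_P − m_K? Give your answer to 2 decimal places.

6.11

L_P/L_K = (0.260)²(0.416)⁴ = 0.002025.
F_P/F_K = (L_P/L_K)/(d_P/d_K)² = 0.002025/0.5625 = 0.003599.
m_P − m_K = −2.5 log₁₀(0.003599) = 6.11.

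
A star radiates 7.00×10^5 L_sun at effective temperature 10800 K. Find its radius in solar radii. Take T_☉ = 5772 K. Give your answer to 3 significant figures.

R/R_☉ = √(L/L_☉) / (T/T_☉)² = √(7.00×10^5) / (1.871)²
       = 836.7 / 3.501 = 239.0.

239 solar radii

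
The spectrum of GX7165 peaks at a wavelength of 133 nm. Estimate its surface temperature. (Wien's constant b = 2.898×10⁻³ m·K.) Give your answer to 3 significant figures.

T = b/λ_max = 2.898×10⁻³ / (133×10⁻⁹) = 2.179×10^4 K.

2.18×10^4 K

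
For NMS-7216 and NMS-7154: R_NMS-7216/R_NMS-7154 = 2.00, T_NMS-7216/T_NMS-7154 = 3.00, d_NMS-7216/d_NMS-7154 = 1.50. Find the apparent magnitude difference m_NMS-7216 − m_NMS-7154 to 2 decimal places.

L_NMS-7216/L_NMS-7154 = (2.00)²(3.00)⁴ = 324.0.
F_NMS-7216/F_NMS-7154 = (L_NMS-7216/L_NMS-7154)/(d_NMS-7216/d_NMS-7154)² = 324.0/2.250 = 144.0.
m_NMS-7216 − m_NMS-7154 = −2.5 log₁₀(144.0) = -5.40.

-5.40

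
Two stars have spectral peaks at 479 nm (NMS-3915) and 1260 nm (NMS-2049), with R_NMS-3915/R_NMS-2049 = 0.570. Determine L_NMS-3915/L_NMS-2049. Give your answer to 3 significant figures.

15.6

Wien's law gives T ∝ 1/λ_max, so T_NMS-3915/T_NMS-2049 = λ_NMS-2049/λ_NMS-3915 = 1260/479 = 2.630.
Then L ∝ R²T⁴ gives L_NMS-3915/L_NMS-2049 = (0.570)² × (2.630)⁴ = 0.3249 × 47.88 = 15.56.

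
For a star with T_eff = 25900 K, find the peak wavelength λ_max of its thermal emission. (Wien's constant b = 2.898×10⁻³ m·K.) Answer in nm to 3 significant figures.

λ_max = b/T = 2.898×10⁻³ / 25900 = 1.12×10^-7 m = 111.9 nm.

112 nm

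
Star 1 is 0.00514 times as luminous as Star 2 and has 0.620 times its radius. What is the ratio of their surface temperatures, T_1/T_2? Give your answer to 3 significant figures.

L ∝ R²T⁴ gives T ∝ (L/R²)^(1/4), so
T_1/T_2 = (0.00514 / 0.620²)^(1/4) = (0.01337)^(1/4) = 0.3401.

0.340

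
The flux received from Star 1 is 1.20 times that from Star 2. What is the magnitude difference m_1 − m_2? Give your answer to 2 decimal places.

-0.20

m_1 − m_2 = −2.5 log₁₀(F_1/F_2) = −2.5 log₁₀(1.20) = −2.5 × (0.079) = -0.198.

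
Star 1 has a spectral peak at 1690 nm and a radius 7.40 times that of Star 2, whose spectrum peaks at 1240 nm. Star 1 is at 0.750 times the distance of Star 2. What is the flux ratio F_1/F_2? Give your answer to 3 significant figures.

28.2

Wien's law: T_1/T_2 = λ_2/λ_1 = 1240/1690 = 0.7337.
L_1/L_2 = (R_1/R_2)²(T_1/T_2)⁴ = (7.40)²(0.7337)⁴ = 15.87.
F_1/F_2 = (L_1/L_2)/(d_1/d_2)² = 15.87/(0.750)² = 28.22.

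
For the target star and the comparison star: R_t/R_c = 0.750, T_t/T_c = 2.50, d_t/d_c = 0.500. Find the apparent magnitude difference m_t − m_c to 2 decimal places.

L_t/L_c = (0.750)²(2.50)⁴ = 21.97.
F_t/F_c = (L_t/L_c)/(d_t/d_c)² = 21.97/0.2500 = 87.89.
m_t − m_c = −2.5 log₁₀(87.89) = -4.86.

-4.86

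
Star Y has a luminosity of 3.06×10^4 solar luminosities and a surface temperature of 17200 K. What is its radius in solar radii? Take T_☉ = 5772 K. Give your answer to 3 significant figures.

R/R_☉ = √(L/L_☉) / (T/T_☉)² = √(3.06×10^4) / (2.980)²
       = 174.9 / 8.880 = 19.70.

19.7 solar radii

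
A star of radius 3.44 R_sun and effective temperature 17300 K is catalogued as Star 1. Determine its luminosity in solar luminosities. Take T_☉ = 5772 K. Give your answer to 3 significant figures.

L/L_☉ = (R/R_☉)² (T/T_☉)⁴ = (3.44)² × (17300/5772)⁴
       = 11.83 × (2.997)⁴ = 11.83 × 80.70 = 955.0.

955 solar luminosities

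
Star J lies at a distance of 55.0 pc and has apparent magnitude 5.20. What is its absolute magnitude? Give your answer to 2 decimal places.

1.50

M = m − 5 log₁₀(d/10 pc) = 5.20 − 5 log₁₀(55.0/10)
  = 5.20 − 5 × 0.740 = 5.20 − 3.70 = 1.50.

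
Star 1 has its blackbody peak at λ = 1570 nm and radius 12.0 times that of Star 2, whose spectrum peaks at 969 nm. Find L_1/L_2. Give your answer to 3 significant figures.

Wien's law gives T ∝ 1/λ_max, so T_1/T_2 = λ_2/λ_1 = 969/1570 = 0.6172.
Then L ∝ R²T⁴ gives L_1/L_2 = (12.0)² × (0.6172)⁴ = 144.0 × 0.1451 = 20.90.

20.9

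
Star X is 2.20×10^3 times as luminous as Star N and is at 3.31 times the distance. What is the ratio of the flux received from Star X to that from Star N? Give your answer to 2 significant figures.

2.0×10^2

F = L/(4πd²), so F_X/F_N = (L_X/L_N) / (d_X/d_N)²
= 2.20×10^3 / (3.31)² = 2.20×10^3 / 10.96 = 200.8.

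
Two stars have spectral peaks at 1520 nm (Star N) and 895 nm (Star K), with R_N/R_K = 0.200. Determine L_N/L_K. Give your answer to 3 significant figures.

0.00481

Wien's law gives T ∝ 1/λ_max, so T_N/T_K = λ_K/λ_N = 895/1520 = 0.5888.
Then L ∝ R²T⁴ gives L_N/L_K = (0.200)² × (0.5888)⁴ = 0.04000 × 0.1202 = 0.004808.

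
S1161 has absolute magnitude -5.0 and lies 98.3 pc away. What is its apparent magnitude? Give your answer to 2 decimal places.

-0.04

m = M + 5 log₁₀(d/10 pc) = -5.0 + 5 log₁₀(98.3/10)
  = -5.0 + 5 × 0.993 = -5.0 + 4.96 = -0.04.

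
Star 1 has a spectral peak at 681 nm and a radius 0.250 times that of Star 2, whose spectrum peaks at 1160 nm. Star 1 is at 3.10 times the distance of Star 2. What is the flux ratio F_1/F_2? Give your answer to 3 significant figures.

Wien's law: T_1/T_2 = λ_2/λ_1 = 1160/681 = 1.703.
L_1/L_2 = (R_1/R_2)²(T_1/T_2)⁴ = (0.250)²(1.703)⁴ = 0.5262.
F_1/F_2 = (L_1/L_2)/(d_1/d_2)² = 0.5262/(3.10)² = 0.05475.

0.0548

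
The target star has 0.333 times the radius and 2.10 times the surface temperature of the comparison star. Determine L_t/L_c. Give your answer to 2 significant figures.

2.2

From the Stefan–Boltzmann law, L ∝ R²T⁴, so
L_t/L_c = (R_t/R_c)² (T_t/T_c)⁴ = (0.333)² × (2.10)⁴ = 0.1109 × 19.45 = 2.157.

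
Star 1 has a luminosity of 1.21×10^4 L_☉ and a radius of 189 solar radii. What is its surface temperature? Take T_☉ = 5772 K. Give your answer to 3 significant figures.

T/T_☉ = (L/L_☉)^(1/4) / (R/R_☉)^(1/2)
T = 5772 × (1.21×10^4)^(1/4) / √(189) = 5772 × 10.49 / 13.75 = 4403 K.

4.40×10^3 K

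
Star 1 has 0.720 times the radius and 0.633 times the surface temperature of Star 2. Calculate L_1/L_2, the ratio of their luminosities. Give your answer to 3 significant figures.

From the Stefan–Boltzmann law, L ∝ R²T⁴, so
L_1/L_2 = (R_1/R_2)² (T_1/T_2)⁴ = (0.720)² × (0.633)⁴ = 0.5184 × 0.1606 = 0.08323.

0.0832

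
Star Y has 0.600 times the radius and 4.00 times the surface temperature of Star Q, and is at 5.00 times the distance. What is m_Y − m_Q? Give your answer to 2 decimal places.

-1.42

L_Y/L_Q = (0.600)²(4.00)⁴ = 92.16.
F_Y/F_Q = (L_Y/L_Q)/(d_Y/d_Q)² = 92.16/25.00 = 3.686.
m_Y − m_Q = −2.5 log₁₀(3.686) = -1.42.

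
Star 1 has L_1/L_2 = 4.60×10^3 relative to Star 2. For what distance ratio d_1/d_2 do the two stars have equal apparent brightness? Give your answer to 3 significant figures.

67.8

Equal flux requires L_1/d_1² = L_2/d_2², so d_1/d_2 = √(L_1/L_2)
= √(4.60×10^3) = 67.82.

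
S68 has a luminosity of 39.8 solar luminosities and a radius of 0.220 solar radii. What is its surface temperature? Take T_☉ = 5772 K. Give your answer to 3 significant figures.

T/T_☉ = (L/L_☉)^(1/4) / (R/R_☉)^(1/2)
T = 5772 × (39.8)^(1/4) / √(0.220) = 5772 × 2.512 / 0.4690 = 3.091×10^4 K.

3.09×10^4 K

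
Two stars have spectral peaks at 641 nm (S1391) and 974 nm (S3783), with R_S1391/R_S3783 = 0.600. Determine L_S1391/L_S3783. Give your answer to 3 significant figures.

1.92

Wien's law gives T ∝ 1/λ_max, so T_S1391/T_S3783 = λ_S3783/λ_S1391 = 974/641 = 1.520.
Then L ∝ R²T⁴ gives L_S1391/L_S3783 = (0.600)² × (1.520)⁴ = 0.3600 × 5.331 = 1.919.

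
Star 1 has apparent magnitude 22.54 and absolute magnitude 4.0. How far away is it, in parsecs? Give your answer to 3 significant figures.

5.11×10^4 pc

m − M = 5 log₁₀(d/10 pc)
22.54 − (4.0) = 18.54 = 5 log₁₀(d/10)
d = 10 × 10^(18.54/5) = 10 × 10^3.708 = 5.105×10^4 pc.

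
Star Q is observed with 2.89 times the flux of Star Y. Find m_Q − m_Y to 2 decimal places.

m_Q − m_Y = −2.5 log₁₀(F_Q/F_Y) = −2.5 log₁₀(2.89) = −2.5 × (0.461) = -1.152.

-1.15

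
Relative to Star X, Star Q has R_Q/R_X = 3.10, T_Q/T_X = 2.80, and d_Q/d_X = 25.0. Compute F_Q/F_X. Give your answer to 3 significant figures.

0.945

L_Q/L_X = (R_Q/R_X)²(T_Q/T_X)⁴ = (3.10)² × (2.80)⁴ = 590.7.
F_Q/F_X = (L_Q/L_X)/(d_Q/d_X)² = 590.7 / (25.0)² = 0.9451.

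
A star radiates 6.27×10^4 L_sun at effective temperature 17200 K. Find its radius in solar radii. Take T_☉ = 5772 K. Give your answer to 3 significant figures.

28.2 solar radii

R/R_☉ = √(L/L_☉) / (T/T_☉)² = √(6.27×10^4) / (2.980)²
       = 250.4 / 8.880 = 28.20.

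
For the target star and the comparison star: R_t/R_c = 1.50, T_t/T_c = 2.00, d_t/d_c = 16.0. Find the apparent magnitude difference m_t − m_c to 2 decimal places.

2.13

L_t/L_c = (1.50)²(2.00)⁴ = 36.00.
F_t/F_c = (L_t/L_c)/(d_t/d_c)² = 36.00/256.0 = 0.1406.
m_t − m_c = −2.5 log₁₀(0.1406) = 2.13.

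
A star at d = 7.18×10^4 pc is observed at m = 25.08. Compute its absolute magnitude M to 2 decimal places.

5.80

M = m − 5 log₁₀(d/10 pc) = 25.08 − 5 log₁₀(7.18×10^4/10)
  = 25.08 − 5 × 3.856 = 25.08 − 19.28 = 5.80.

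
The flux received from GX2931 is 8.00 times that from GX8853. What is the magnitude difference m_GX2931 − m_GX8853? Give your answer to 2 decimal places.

-2.26

m_GX2931 − m_GX8853 = −2.5 log₁₀(F_GX2931/F_GX8853) = −2.5 log₁₀(8.00) = −2.5 × (0.903) = -2.258.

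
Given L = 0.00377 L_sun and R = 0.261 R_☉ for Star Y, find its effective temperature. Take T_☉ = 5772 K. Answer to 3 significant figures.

2.80×10^3 K

T/T_☉ = (L/L_☉)^(1/4) / (R/R_☉)^(1/2)
T = 5772 × (0.00377)^(1/4) / √(0.261) = 5772 × 0.2478 / 0.5109 = 2800 K.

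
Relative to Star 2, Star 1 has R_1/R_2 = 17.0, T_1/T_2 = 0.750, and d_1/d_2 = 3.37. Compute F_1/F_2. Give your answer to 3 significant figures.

8.05

L_1/L_2 = (R_1/R_2)²(T_1/T_2)⁴ = (17.0)² × (0.750)⁴ = 91.44.
F_1/F_2 = (L_1/L_2)/(d_1/d_2)² = 91.44 / (3.37)² = 8.052.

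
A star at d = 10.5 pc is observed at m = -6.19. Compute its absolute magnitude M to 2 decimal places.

-6.30

M = m − 5 log₁₀(d/10 pc) = -6.19 − 5 log₁₀(10.5/10)
  = -6.19 − 5 × 0.021 = -6.19 − 0.11 = -6.30.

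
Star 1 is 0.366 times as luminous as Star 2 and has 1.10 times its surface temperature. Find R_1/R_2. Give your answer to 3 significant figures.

L ∝ R²T⁴ gives R ∝ √L / T², so
R_1/R_2 = √(0.366) / (1.10)² = 0.6050 / 1.210 = 0.5000.

0.500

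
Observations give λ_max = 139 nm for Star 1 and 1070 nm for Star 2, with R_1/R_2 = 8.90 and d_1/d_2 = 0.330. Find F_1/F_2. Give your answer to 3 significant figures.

Wien's law: T_1/T_2 = λ_2/λ_1 = 1070/139 = 7.698.
L_1/L_2 = (R_1/R_2)²(T_1/T_2)⁴ = (8.90)²(7.698)⁴ = 2.781×10^5.
F_1/F_2 = (L_1/L_2)/(d_1/d_2)² = 2.781×10^5/(0.330)² = 2.554×10^6.

2.55×10^6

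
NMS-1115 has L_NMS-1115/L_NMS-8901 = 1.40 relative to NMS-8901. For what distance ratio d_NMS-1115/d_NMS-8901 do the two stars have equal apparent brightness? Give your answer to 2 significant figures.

1.2

Equal flux requires L_NMS-1115/d_NMS-1115² = L_NMS-8901/d_NMS-8901², so d_NMS-1115/d_NMS-8901 = √(L_NMS-1115/L_NMS-8901)
= √(1.40) = 1.183.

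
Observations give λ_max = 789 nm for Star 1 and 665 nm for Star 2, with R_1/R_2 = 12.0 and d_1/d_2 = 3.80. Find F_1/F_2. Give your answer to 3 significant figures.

5.03

Wien's law: T_1/T_2 = λ_2/λ_1 = 665/789 = 0.8428.
L_1/L_2 = (R_1/R_2)²(T_1/T_2)⁴ = (12.0)²(0.8428)⁴ = 72.67.
F_1/F_2 = (L_1/L_2)/(d_1/d_2)² = 72.67/(3.80)² = 5.032.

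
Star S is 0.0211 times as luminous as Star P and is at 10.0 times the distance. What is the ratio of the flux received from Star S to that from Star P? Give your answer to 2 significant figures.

2.1×10^-4

F = L/(4πd²), so F_S/F_P = (L_S/L_P) / (d_S/d_P)²
= 0.0211 / (10.0)² = 0.0211 / 100.0 = 2.110×10^-4.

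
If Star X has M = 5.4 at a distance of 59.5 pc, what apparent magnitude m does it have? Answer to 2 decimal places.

m = M + 5 log₁₀(d/10 pc) = 5.4 + 5 log₁₀(59.5/10)
  = 5.4 + 5 × 0.775 = 5.4 + 3.87 = 9.27.

9.27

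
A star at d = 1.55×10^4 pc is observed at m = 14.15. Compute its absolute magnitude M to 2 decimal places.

-1.80

M = m − 5 log₁₀(d/10 pc) = 14.15 − 5 log₁₀(1.55×10^4/10)
  = 14.15 − 5 × 3.190 = 14.15 − 15.95 = -1.80.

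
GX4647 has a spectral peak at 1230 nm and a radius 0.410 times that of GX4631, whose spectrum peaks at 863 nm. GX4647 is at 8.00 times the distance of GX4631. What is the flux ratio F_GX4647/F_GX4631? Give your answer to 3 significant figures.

Wien's law: T_GX4647/T_GX4631 = λ_GX4631/λ_GX4647 = 863/1230 = 0.7016.
L_GX4647/L_GX4631 = (R_GX4647/R_GX4631)²(T_GX4647/T_GX4631)⁴ = (0.410)²(0.7016)⁴ = 0.04074.
F_GX4647/F_GX4631 = (L_GX4647/L_GX4631)/(d_GX4647/d_GX4631)² = 0.04074/(8.00)² = 6.365×10^-4.

6.37×10^-4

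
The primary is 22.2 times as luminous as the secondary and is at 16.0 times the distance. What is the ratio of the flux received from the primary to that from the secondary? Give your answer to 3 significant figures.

0.0867

F = L/(4πd²), so F_p/F_s = (L_p/L_s) / (d_p/d_s)²
= 22.2 / (16.0)² = 22.2 / 256.0 = 0.08672.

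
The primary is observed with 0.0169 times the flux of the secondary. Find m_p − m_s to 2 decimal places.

4.43

m_p − m_s = −2.5 log₁₀(F_p/F_s) = −2.5 log₁₀(0.0169) = −2.5 × (-1.772) = 4.430.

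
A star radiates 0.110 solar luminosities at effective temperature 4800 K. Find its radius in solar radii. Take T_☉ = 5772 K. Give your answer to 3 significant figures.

0.480 solar radii

R/R_☉ = √(L/L_☉) / (T/T_☉)² = √(0.110) / (0.8316)²
       = 0.3317 / 0.6916 = 0.4796.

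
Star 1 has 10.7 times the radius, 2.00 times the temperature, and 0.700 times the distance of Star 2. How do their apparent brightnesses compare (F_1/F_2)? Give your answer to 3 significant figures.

3.74×10^3

L_1/L_2 = (R_1/R_2)²(T_1/T_2)⁴ = (10.7)² × (2.00)⁴ = 1832.
F_1/F_2 = (L_1/L_2)/(d_1/d_2)² = 1832 / (0.700)² = 3738.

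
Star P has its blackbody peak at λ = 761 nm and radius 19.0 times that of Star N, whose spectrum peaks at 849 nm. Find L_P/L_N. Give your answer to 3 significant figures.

Wien's law gives T ∝ 1/λ_max, so T_P/T_N = λ_N/λ_P = 849/761 = 1.116.
Then L ∝ R²T⁴ gives L_P/L_N = (19.0)² × (1.116)⁴ = 361.0 × 1.549 = 559.2.

559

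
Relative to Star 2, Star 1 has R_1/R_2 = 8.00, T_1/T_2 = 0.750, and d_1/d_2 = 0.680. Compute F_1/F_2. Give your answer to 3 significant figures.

L_1/L_2 = (R_1/R_2)²(T_1/T_2)⁴ = (8.00)² × (0.750)⁴ = 20.25.
F_1/F_2 = (L_1/L_2)/(d_1/d_2)² = 20.25 / (0.680)² = 43.79.

43.8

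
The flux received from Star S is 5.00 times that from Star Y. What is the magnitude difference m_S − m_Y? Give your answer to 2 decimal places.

-1.75

m_S − m_Y = −2.5 log₁₀(F_S/F_Y) = −2.5 log₁₀(5.00) = −2.5 × (0.699) = -1.747.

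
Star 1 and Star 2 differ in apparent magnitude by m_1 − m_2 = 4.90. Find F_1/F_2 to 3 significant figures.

F_1/F_2 = 10^(−(m_1 − m_2)/2.5) = 10^(-4.90/2.5) = 10^-1.960 = 0.01096.

0.0110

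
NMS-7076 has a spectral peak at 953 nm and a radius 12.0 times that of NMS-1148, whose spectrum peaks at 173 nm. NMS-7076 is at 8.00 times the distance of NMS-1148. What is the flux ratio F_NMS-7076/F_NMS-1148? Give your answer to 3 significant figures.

0.00244

Wien's law: T_NMS-7076/T_NMS-1148 = λ_NMS-1148/λ_NMS-7076 = 173/953 = 0.1815.
L_NMS-7076/L_NMS-1148 = (R_NMS-7076/R_NMS-1148)²(T_NMS-7076/T_NMS-1148)⁴ = (12.0)²(0.1815)⁴ = 0.1564.
F_NMS-7076/F_NMS-1148 = (L_NMS-7076/L_NMS-1148)/(d_NMS-7076/d_NMS-1148)² = 0.1564/(8.00)² = 0.002443.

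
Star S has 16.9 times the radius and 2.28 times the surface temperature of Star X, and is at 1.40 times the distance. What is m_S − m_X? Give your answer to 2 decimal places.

L_S/L_X = (16.9)²(2.28)⁴ = 7718.
F_S/F_X = (L_S/L_X)/(d_S/d_X)² = 7718/1.960 = 3938.
m_S − m_X = −2.5 log₁₀(3938) = -8.99.

-8.99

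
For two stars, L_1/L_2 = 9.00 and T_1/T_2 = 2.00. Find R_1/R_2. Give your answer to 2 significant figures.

L ∝ R²T⁴ gives R ∝ √L / T², so
R_1/R_2 = √(9.00) / (2.00)² = 3.000 / 4.000 = 0.7500.

0.75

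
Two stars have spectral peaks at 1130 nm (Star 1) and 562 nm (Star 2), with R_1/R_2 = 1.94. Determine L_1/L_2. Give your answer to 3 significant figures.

0.230

Wien's law gives T ∝ 1/λ_max, so T_1/T_2 = λ_2/λ_1 = 562/1130 = 0.4973.
Then L ∝ R²T⁴ gives L_1/L_2 = (1.94)² × (0.4973)⁴ = 3.764 × 0.06118 = 0.2303.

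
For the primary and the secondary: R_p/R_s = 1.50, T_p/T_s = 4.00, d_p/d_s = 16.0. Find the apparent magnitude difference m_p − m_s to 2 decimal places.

-0.88

L_p/L_s = (1.50)²(4.00)⁴ = 576.0.
F_p/F_s = (L_p/L_s)/(d_p/d_s)² = 576.0/256.0 = 2.250.
m_p − m_s = −2.5 log₁₀(2.250) = -0.88.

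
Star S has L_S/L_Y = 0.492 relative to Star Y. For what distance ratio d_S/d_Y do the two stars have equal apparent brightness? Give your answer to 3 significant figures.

0.701

Equal flux requires L_S/d_S² = L_Y/d_Y², so d_S/d_Y = √(L_S/L_Y)
= √(0.492) = 0.7014.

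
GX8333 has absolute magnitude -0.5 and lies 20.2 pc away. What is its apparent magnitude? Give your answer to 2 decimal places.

1.03

m = M + 5 log₁₀(d/10 pc) = -0.5 + 5 log₁₀(20.2/10)
  = -0.5 + 5 × 0.305 = -0.5 + 1.53 = 1.03.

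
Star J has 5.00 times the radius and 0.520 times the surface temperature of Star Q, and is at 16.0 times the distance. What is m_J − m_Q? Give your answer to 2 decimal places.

L_J/L_Q = (5.00)²(0.520)⁴ = 1.828.
F_J/F_Q = (L_J/L_Q)/(d_J/d_Q)² = 1.828/256.0 = 0.007140.
m_J − m_Q = −2.5 log₁₀(0.007140) = 5.37.

5.37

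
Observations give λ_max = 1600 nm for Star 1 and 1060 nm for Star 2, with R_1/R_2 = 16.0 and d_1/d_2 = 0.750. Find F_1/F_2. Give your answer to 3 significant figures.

87.7

Wien's law: T_1/T_2 = λ_2/λ_1 = 1060/1600 = 0.6625.
L_1/L_2 = (R_1/R_2)²(T_1/T_2)⁴ = (16.0)²(0.6625)⁴ = 49.32.
F_1/F_2 = (L_1/L_2)/(d_1/d_2)² = 49.32/(0.750)² = 87.67.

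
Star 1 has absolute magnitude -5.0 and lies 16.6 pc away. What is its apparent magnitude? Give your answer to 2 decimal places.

m = M + 5 log₁₀(d/10 pc) = -5.0 + 5 log₁₀(16.6/10)
  = -5.0 + 5 × 0.220 = -5.0 + 1.10 = -3.90.

-3.90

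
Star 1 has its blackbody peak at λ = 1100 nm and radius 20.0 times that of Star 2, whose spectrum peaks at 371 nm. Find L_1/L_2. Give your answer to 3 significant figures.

5.18

Wien's law gives T ∝ 1/λ_max, so T_1/T_2 = λ_2/λ_1 = 371/1100 = 0.3373.
Then L ∝ R²T⁴ gives L_1/L_2 = (20.0)² × (0.3373)⁴ = 400.0 × 0.01294 = 5.176.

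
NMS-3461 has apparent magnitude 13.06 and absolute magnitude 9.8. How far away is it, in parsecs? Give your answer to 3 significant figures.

44.9 pc

m − M = 5 log₁₀(d/10 pc)
13.06 − (9.8) = 3.26 = 5 log₁₀(d/10)
d = 10 × 10^(3.26/5) = 10 × 10^0.652 = 44.87 pc.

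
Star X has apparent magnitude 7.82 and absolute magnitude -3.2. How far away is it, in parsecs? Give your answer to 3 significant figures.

m − M = 5 log₁₀(d/10 pc)
7.82 − (-3.2) = 11.02 = 5 log₁₀(d/10)
d = 10 × 10^(11.02/5) = 10 × 10^2.204 = 1600 pc.

1.60×10^3 pc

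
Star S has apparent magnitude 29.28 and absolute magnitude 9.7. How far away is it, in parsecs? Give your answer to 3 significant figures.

8.24×10^4 pc

m − M = 5 log₁₀(d/10 pc)
29.28 − (9.7) = 19.58 = 5 log₁₀(d/10)
d = 10 × 10^(19.58/5) = 10 × 10^3.916 = 8.241×10^4 pc.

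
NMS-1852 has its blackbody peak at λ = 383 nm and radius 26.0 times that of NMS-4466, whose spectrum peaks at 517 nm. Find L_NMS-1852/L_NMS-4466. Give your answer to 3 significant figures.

2.24×10^3

Wien's law gives T ∝ 1/λ_max, so T_NMS-1852/T_NMS-4466 = λ_NMS-4466/λ_NMS-1852 = 517/383 = 1.350.
Then L ∝ R²T⁴ gives L_NMS-1852/L_NMS-4466 = (26.0)² × (1.350)⁴ = 676.0 × 3.320 = 2244.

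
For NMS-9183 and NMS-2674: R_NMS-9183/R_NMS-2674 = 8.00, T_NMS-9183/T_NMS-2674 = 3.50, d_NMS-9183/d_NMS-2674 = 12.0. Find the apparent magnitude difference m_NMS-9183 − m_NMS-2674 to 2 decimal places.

-4.56

L_NMS-9183/L_NMS-2674 = (8.00)²(3.50)⁴ = 9604.
F_NMS-9183/F_NMS-2674 = (L_NMS-9183/L_NMS-2674)/(d_NMS-9183/d_NMS-2674)² = 9604/144.0 = 66.69.
m_NMS-9183 − m_NMS-2674 = −2.5 log₁₀(66.69) = -4.56.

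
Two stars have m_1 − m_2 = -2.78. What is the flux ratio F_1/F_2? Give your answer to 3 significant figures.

12.9

F_1/F_2 = 10^(−(m_1 − m_2)/2.5) = 10^(2.78/2.5) = 10^1.112 = 12.94.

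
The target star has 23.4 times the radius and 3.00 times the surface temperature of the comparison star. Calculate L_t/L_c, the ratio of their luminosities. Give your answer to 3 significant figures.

4.44×10^4

From the Stefan–Boltzmann law, L ∝ R²T⁴, so
L_t/L_c = (R_t/R_c)² (T_t/T_c)⁴ = (23.4)² × (3.00)⁴ = 547.6 × 81.00 = 4.435×10^4.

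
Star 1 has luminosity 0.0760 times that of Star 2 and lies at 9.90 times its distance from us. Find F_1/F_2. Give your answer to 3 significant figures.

7.75×10^-4

F = L/(4πd²), so F_1/F_2 = (L_1/L_2) / (d_1/d_2)²
= 0.0760 / (9.90)² = 0.0760 / 98.01 = 7.754×10^-4.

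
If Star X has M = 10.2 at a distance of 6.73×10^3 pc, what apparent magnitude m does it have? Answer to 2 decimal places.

24.34

m = M + 5 log₁₀(d/10 pc) = 10.2 + 5 log₁₀(6.73×10^3/10)
  = 10.2 + 5 × 2.828 = 10.2 + 14.14 = 24.34.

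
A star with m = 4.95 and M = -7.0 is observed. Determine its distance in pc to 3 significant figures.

2.45×10^3 pc

m − M = 5 log₁₀(d/10 pc)
4.95 − (-7.0) = 11.95 = 5 log₁₀(d/10)
d = 10 × 10^(11.95/5) = 10 × 10^2.390 = 2455 pc.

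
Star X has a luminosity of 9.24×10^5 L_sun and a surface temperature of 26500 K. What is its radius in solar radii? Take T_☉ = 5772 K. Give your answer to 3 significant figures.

45.6 solar radii

R/R_☉ = √(L/L_☉) / (T/T_☉)² = √(9.24×10^5) / (4.591)²
       = 961.2 / 21.08 = 45.60.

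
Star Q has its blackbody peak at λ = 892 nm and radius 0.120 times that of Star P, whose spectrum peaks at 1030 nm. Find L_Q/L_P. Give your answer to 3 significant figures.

Wien's law gives T ∝ 1/λ_max, so T_Q/T_P = λ_P/λ_Q = 1030/892 = 1.155.
Then L ∝ R²T⁴ gives L_Q/L_P = (0.120)² × (1.155)⁴ = 0.01440 × 1.778 = 0.02560.

0.0256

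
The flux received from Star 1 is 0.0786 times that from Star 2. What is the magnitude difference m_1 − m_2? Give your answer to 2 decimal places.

m_1 − m_2 = −2.5 log₁₀(F_1/F_2) = −2.5 log₁₀(0.0786) = −2.5 × (-1.105) = 2.761.

2.76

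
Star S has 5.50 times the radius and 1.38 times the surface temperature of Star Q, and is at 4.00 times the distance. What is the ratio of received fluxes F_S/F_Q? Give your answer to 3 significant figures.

6.86

L_S/L_Q = (R_S/R_Q)²(T_S/T_Q)⁴ = (5.50)² × (1.38)⁴ = 109.7.
F_S/F_Q = (L_S/L_Q)/(d_S/d_Q)² = 109.7 / (4.00)² = 6.857.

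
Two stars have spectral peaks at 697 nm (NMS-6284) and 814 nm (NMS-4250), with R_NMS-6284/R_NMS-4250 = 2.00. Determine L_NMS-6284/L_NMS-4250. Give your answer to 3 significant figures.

Wien's law gives T ∝ 1/λ_max, so T_NMS-6284/T_NMS-4250 = λ_NMS-4250/λ_NMS-6284 = 814/697 = 1.168.
Then L ∝ R²T⁴ gives L_NMS-6284/L_NMS-4250 = (2.00)² × (1.168)⁴ = 4.000 × 1.860 = 7.441.

7.44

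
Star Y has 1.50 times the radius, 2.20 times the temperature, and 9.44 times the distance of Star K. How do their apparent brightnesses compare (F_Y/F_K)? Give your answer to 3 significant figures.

0.591

L_Y/L_K = (R_Y/R_K)²(T_Y/T_K)⁴ = (1.50)² × (2.20)⁴ = 52.71.
F_Y/F_K = (L_Y/L_K)/(d_Y/d_K)² = 52.71 / (9.44)² = 0.5915.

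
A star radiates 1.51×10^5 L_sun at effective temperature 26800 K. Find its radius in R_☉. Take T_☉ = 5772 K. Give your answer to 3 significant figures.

18.0 R_☉

R/R_☉ = √(L/L_☉) / (T/T_☉)² = √(1.51×10^5) / (4.643)²
       = 388.6 / 21.56 = 18.02.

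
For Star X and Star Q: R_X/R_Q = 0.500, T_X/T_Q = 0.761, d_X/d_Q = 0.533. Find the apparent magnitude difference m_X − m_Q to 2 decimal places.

L_X/L_Q = (0.500)²(0.761)⁴ = 0.08385.
F_X/F_Q = (L_X/L_Q)/(d_X/d_Q)² = 0.08385/0.2841 = 0.2951.
m_X − m_Q = −2.5 log₁₀(0.2951) = 1.32.

1.32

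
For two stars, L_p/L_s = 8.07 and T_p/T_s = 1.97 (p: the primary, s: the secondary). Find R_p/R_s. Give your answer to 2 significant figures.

L ∝ R²T⁴ gives R ∝ √L / T², so
R_p/R_s = √(8.07) / (1.97)² = 2.841 / 3.881 = 0.7320.

0.73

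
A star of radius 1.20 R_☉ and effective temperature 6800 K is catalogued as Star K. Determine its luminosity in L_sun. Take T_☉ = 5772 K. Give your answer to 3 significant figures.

2.77 L_sun

L/L_☉ = (R/R_☉)² (T/T_☉)⁴ = (1.20)² × (6800/5772)⁴
       = 1.440 × (1.178)⁴ = 1.440 × 1.926 = 2.774.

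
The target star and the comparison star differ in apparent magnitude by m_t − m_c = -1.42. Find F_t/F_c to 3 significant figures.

3.70

F_t/F_c = 10^(−(m_t − m_c)/2.5) = 10^(1.42/2.5) = 10^0.568 = 3.698.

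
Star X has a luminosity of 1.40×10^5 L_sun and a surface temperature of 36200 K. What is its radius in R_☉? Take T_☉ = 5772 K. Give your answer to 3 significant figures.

R/R_☉ = √(L/L_☉) / (T/T_☉)² = √(1.40×10^5) / (6.272)²
       = 374.2 / 39.33 = 9.513.

9.51 R_☉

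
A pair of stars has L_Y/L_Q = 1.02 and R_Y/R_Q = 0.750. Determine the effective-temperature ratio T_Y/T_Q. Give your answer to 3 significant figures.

L ∝ R²T⁴ gives T ∝ (L/R²)^(1/4), so
T_Y/T_Q = (1.02 / 0.750²)^(1/4) = (1.813)^(1/4) = 1.160.

1.16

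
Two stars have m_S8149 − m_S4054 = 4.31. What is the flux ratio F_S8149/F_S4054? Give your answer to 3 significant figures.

0.0189

F_S8149/F_S4054 = 10^(−(m_S8149 − m_S4054)/2.5) = 10^(-4.31/2.5) = 10^-1.724 = 0.01888.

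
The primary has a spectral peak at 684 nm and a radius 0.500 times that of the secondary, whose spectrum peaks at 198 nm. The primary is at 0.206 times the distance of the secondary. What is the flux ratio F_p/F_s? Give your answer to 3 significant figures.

0.0414

Wien's law: T_p/T_s = λ_s/λ_p = 198/684 = 0.2895.
L_p/L_s = (R_p/R_s)²(T_p/T_s)⁴ = (0.500)²(0.2895)⁴ = 0.001755.
F_p/F_s = (L_p/L_s)/(d_p/d_s)² = 0.001755/(0.206)² = 0.04137.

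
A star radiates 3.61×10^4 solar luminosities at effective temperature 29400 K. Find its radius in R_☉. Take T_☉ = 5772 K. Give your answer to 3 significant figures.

R/R_☉ = √(L/L_☉) / (T/T_☉)² = √(3.61×10^4) / (5.094)²
       = 190.0 / 25.94 = 7.323.

7.32 R_☉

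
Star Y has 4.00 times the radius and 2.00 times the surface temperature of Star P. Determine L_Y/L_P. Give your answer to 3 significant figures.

From the Stefan–Boltzmann law, L ∝ R²T⁴, so
L_Y/L_P = (R_Y/R_P)² (T_Y/T_P)⁴ = (4.00)² × (2.00)⁴ = 16.00 × 16.00 = 256.0.

256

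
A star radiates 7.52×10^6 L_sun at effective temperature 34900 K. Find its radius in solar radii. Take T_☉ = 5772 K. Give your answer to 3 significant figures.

R/R_☉ = √(L/L_☉) / (T/T_☉)² = √(7.52×10^6) / (6.046)²
       = 2742 / 36.56 = 75.01.

75.0 solar radii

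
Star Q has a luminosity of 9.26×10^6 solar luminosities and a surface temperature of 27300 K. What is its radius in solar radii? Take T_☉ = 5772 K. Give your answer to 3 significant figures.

136 solar radii

R/R_☉ = √(L/L_☉) / (T/T_☉)² = √(9.26×10^6) / (4.730)²
       = 3043 / 22.37 = 136.0.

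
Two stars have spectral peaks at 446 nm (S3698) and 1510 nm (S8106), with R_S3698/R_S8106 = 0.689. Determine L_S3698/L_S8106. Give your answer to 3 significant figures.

62.4

Wien's law gives T ∝ 1/λ_max, so T_S3698/T_S8106 = λ_S8106/λ_S3698 = 1510/446 = 3.386.
Then L ∝ R²T⁴ gives L_S3698/L_S8106 = (0.689)² × (3.386)⁴ = 0.4747 × 131.4 = 62.37.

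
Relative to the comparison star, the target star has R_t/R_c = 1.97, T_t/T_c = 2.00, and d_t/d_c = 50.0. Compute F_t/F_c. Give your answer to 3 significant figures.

L_t/L_c = (R_t/R_c)²(T_t/T_c)⁴ = (1.97)² × (2.00)⁴ = 62.09.
F_t/F_c = (L_t/L_c)/(d_t/d_c)² = 62.09 / (50.0)² = 0.02484.

0.0248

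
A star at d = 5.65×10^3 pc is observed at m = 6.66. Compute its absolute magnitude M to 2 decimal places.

M = m − 5 log₁₀(d/10 pc) = 6.66 − 5 log₁₀(5.65×10^3/10)
  = 6.66 − 5 × 2.752 = 6.66 − 13.76 = -7.10.

-7.10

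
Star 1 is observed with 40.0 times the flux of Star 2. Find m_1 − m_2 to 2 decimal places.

m_1 − m_2 = −2.5 log₁₀(F_1/F_2) = −2.5 log₁₀(40.0) = −2.5 × (1.602) = -4.005.

-4.01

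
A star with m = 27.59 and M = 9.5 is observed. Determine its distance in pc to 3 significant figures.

4.15×10^4 pc

m − M = 5 log₁₀(d/10 pc)
27.59 − (9.5) = 18.09 = 5 log₁₀(d/10)
d = 10 × 10^(18.09/5) = 10 × 10^3.618 = 4.150×10^4 pc.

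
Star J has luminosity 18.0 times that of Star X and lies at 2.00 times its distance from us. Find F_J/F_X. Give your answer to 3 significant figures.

F = L/(4πd²), so F_J/F_X = (L_J/L_X) / (d_J/d_X)²
= 18.0 / (2.00)² = 18.0 / 4.000 = 4.500.

4.50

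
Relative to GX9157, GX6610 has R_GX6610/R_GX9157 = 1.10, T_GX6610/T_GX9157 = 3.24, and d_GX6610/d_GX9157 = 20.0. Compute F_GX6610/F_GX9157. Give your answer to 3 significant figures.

L_GX6610/L_GX9157 = (R_GX6610/R_GX9157)²(T_GX6610/T_GX9157)⁴ = (1.10)² × (3.24)⁴ = 133.3.
F_GX6610/F_GX9157 = (L_GX6610/L_GX9157)/(d_GX6610/d_GX9157)² = 133.3 / (20.0)² = 0.3334.

0.333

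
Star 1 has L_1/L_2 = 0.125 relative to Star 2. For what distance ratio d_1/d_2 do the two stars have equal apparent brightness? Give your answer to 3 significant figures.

Equal flux requires L_1/d_1² = L_2/d_2², so d_1/d_2 = √(L_1/L_2)
= √(0.125) = 0.3536.

0.354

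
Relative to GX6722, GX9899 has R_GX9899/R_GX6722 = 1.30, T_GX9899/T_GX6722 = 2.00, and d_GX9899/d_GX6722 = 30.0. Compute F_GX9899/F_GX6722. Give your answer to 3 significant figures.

0.0300

L_GX9899/L_GX6722 = (R_GX9899/R_GX6722)²(T_GX9899/T_GX6722)⁴ = (1.30)² × (2.00)⁴ = 27.04.
F_GX9899/F_GX6722 = (L_GX9899/L_GX6722)/(d_GX9899/d_GX6722)² = 27.04 / (30.0)² = 0.03004.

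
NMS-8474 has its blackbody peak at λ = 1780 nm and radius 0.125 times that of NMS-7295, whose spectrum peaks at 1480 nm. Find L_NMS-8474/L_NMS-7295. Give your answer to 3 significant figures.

0.00747

Wien's law gives T ∝ 1/λ_max, so T_NMS-8474/T_NMS-7295 = λ_NMS-7295/λ_NMS-8474 = 1480/1780 = 0.8315.
Then L ∝ R²T⁴ gives L_NMS-8474/L_NMS-7295 = (0.125)² × (0.8315)⁴ = 0.01562 × 0.4779 = 0.007468.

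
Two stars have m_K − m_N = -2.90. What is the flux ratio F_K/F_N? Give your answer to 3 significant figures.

F_K/F_N = 10^(−(m_K − m_N)/2.5) = 10^(2.90/2.5) = 10^1.160 = 14.45.

14.5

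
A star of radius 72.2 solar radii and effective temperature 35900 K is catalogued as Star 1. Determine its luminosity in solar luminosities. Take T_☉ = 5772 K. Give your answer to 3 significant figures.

7.80×10^6 solar luminosities

L/L_☉ = (R/R_☉)² (T/T_☉)⁴ = (72.2)² × (35900/5772)⁴
       = 5213 × (6.220)⁴ = 5213 × 1496 = 7.801×10^6.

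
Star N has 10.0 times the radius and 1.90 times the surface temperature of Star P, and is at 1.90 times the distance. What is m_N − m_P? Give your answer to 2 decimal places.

L_N/L_P = (10.0)²(1.90)⁴ = 1303.
F_N/F_P = (L_N/L_P)/(d_N/d_P)² = 1303/3.610 = 361.0.
m_N − m_P = −2.5 log₁₀(361.0) = -6.39.

-6.39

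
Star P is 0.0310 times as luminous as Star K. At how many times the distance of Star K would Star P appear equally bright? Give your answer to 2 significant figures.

0.18

Equal flux requires L_P/d_P² = L_K/d_K², so d_P/d_K = √(L_P/L_K)
= √(0.0310) = 0.1761.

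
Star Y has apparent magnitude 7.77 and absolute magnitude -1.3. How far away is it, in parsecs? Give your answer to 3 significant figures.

652 pc

m − M = 5 log₁₀(d/10 pc)
7.77 − (-1.3) = 9.07 = 5 log₁₀(d/10)
d = 10 × 10^(9.07/5) = 10 × 10^1.814 = 651.6 pc.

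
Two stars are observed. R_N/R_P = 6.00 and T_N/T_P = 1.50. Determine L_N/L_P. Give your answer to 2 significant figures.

From the Stefan–Boltzmann law, L ∝ R²T⁴, so
L_N/L_P = (R_N/R_P)² (T_N/T_P)⁴ = (6.00)² × (1.50)⁴ = 36.00 × 5.062 = 182.2.

1.8×10^2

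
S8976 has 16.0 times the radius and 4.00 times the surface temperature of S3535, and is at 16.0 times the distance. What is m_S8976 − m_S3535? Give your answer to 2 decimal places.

L_S8976/L_S3535 = (16.0)²(4.00)⁴ = 6.554×10^4.
F_S8976/F_S3535 = (L_S8976/L_S3535)/(d_S8976/d_S3535)² = 6.554×10^4/256.0 = 256.0.
m_S8976 − m_S3535 = −2.5 log₁₀(256.0) = -6.02.

-6.02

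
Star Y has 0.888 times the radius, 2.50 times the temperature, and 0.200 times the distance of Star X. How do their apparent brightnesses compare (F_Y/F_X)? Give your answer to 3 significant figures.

770

L_Y/L_X = (R_Y/R_X)²(T_Y/T_X)⁴ = (0.888)² × (2.50)⁴ = 30.80.
F_Y/F_X = (L_Y/L_X)/(d_Y/d_X)² = 30.80 / (0.200)² = 770.1.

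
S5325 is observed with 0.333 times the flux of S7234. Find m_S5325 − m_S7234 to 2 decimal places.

m_S5325 − m_S7234 = −2.5 log₁₀(F_S5325/F_S7234) = −2.5 log₁₀(0.333) = −2.5 × (-0.478) = 1.194.

1.19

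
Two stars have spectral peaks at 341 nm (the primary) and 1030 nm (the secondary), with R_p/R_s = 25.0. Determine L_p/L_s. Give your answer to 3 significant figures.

Wien's law gives T ∝ 1/λ_max, so T_p/T_s = λ_s/λ_p = 1030/341 = 3.021.
Then L ∝ R²T⁴ gives L_p/L_s = (25.0)² × (3.021)⁴ = 625.0 × 83.24 = 5.202×10^4.

5.20×10^4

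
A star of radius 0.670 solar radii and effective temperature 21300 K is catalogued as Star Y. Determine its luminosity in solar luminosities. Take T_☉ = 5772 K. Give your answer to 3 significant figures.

L/L_☉ = (R/R_☉)² (T/T_☉)⁴ = (0.670)² × (21300/5772)⁴
       = 0.4489 × (3.690)⁴ = 0.4489 × 185.4 = 83.25.

83.2 solar luminosities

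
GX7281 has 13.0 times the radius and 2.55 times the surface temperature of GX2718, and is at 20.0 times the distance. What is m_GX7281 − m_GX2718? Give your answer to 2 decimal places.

L_GX7281/L_GX2718 = (13.0)²(2.55)⁴ = 7146.
F_GX7281/F_GX2718 = (L_GX7281/L_GX2718)/(d_GX7281/d_GX2718)² = 7146/400.0 = 17.86.
m_GX7281 − m_GX2718 = −2.5 log₁₀(17.86) = -3.13.

-3.13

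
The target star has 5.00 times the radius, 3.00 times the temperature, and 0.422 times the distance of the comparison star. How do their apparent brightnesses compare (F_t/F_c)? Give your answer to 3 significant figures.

1.14×10^4

L_t/L_c = (R_t/R_c)²(T_t/T_c)⁴ = (5.00)² × (3.00)⁴ = 2025.
F_t/F_c = (L_t/L_c)/(d_t/d_c)² = 2025 / (0.422)² = 1.137×10^4.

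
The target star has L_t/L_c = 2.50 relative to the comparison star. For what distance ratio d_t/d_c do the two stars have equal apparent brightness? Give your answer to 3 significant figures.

1.58

Equal flux requires L_t/d_t² = L_c/d_c², so d_t/d_c = √(L_t/L_c)
= √(2.50) = 1.581.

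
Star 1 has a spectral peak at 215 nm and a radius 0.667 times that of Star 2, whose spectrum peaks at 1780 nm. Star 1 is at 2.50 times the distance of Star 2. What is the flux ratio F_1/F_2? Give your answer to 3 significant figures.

334

Wien's law: T_1/T_2 = λ_2/λ_1 = 1780/215 = 8.279.
L_1/L_2 = (R_1/R_2)²(T_1/T_2)⁴ = (0.667)²(8.279)⁴ = 2090.
F_1/F_2 = (L_1/L_2)/(d_1/d_2)² = 2090/(2.50)² = 334.4.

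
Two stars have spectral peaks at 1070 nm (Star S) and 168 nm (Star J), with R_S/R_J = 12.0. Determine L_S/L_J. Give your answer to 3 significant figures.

Wien's law gives T ∝ 1/λ_max, so T_S/T_J = λ_J/λ_S = 168/1070 = 0.1570.
Then L ∝ R²T⁴ gives L_S/L_J = (12.0)² × (0.1570)⁴ = 144.0 × 6.077×10^-4 = 0.08751.

0.0875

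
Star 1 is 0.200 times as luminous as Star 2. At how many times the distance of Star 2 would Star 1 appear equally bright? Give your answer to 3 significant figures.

0.447

Equal flux requires L_1/d_1² = L_2/d_2², so d_1/d_2 = √(L_1/L_2)
= √(0.200) = 0.4472.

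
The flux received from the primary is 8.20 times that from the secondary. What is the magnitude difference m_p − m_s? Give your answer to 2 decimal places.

-2.28

m_p − m_s = −2.5 log₁₀(F_p/F_s) = −2.5 log₁₀(8.20) = −2.5 × (0.914) = -2.285.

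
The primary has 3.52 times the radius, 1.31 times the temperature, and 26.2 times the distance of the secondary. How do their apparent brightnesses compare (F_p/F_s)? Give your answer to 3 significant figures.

0.0532

L_p/L_s = (R_p/R_s)²(T_p/T_s)⁴ = (3.52)² × (1.31)⁴ = 36.49.
F_p/F_s = (L_p/L_s)/(d_p/d_s)² = 36.49 / (26.2)² = 0.05316.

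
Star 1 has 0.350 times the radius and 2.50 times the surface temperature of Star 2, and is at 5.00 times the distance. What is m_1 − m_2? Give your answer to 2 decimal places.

1.80

L_1/L_2 = (0.350)²(2.50)⁴ = 4.785.
F_1/F_2 = (L_1/L_2)/(d_1/d_2)² = 4.785/25.00 = 0.1914.
m_1 − m_2 = −2.5 log₁₀(0.1914) = 1.80.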